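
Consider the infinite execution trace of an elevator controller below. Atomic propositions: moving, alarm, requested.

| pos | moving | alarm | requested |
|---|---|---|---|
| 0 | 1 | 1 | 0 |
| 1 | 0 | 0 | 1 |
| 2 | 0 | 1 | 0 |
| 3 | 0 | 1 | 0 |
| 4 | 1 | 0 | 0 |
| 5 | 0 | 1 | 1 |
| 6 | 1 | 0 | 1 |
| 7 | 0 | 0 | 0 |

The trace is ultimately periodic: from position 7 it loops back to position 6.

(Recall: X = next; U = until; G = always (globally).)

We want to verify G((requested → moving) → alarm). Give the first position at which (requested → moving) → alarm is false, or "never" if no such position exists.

Check (requested → moving) → alarm at each position in order: 0 ✓, 1 ✓, 2 ✓, 3 ✓.
At position 4 the labels are {moving}, so (requested → moving) → alarm is false there. This is the first violation.

4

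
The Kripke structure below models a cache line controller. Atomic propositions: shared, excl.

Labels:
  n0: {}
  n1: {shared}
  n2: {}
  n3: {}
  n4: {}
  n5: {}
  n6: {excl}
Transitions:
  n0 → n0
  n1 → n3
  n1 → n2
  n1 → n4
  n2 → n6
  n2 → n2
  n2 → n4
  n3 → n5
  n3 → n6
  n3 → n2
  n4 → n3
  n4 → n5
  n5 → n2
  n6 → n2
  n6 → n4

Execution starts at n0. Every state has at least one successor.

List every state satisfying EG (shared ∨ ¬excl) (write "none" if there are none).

States satisfying shared ∨ ¬excl: {n0, n1, n2, n3, n4, n5}.
States satisfying EG (shared ∨ ¬excl): {n0, n1, n2, n3, n4, n5}.

{n0, n1, n2, n3, n4, n5}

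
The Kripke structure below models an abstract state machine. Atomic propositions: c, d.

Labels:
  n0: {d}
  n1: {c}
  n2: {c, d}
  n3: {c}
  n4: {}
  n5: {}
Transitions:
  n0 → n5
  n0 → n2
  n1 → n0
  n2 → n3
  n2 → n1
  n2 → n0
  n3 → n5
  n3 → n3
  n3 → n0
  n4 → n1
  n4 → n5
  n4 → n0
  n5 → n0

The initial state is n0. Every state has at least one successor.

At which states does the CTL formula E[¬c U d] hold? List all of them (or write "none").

{n0, n2, n4, n5}

States satisfying ¬c: {n0, n4, n5}.
States satisfying d: {n0, n2}.
States satisfying E[¬c U d]: {n0, n2, n4, n5}.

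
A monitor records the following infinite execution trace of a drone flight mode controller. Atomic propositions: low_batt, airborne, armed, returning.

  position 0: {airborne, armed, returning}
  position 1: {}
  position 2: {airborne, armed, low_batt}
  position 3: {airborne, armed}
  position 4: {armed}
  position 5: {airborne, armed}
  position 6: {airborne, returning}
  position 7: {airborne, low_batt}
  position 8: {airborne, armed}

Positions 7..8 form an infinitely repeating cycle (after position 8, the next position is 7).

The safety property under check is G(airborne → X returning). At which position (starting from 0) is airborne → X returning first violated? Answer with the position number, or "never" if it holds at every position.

At position 0 the labels are {airborne, armed, returning} and the next position 1 has {}, so airborne → X returning is false there. This is the first violation.

0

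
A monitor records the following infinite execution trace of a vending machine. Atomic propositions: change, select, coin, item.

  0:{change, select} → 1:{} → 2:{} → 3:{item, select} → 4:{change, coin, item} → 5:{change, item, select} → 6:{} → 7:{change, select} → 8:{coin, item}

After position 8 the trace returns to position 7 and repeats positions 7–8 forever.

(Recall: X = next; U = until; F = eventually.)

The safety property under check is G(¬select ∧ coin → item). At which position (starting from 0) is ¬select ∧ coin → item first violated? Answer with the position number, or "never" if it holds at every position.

never

¬select ∧ coin → item holds at every position 0..8, and those are all the positions the trace ever visits, so the invariant G(¬select ∧ coin → item) is never violated.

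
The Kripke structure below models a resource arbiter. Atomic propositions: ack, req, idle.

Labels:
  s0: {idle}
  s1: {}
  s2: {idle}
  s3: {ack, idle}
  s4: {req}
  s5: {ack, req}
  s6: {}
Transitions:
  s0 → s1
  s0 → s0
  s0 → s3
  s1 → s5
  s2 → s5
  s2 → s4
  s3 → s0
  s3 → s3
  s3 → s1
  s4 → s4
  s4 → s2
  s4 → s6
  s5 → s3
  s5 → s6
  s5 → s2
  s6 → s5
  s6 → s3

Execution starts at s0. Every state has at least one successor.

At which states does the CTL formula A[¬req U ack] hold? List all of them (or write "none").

States satisfying ¬req: {s0, s1, s2, s3, s6}.
States satisfying ack: {s3, s5}.
States satisfying A[¬req U ack]: {s1, s3, s5, s6}.

{s1, s3, s5, s6}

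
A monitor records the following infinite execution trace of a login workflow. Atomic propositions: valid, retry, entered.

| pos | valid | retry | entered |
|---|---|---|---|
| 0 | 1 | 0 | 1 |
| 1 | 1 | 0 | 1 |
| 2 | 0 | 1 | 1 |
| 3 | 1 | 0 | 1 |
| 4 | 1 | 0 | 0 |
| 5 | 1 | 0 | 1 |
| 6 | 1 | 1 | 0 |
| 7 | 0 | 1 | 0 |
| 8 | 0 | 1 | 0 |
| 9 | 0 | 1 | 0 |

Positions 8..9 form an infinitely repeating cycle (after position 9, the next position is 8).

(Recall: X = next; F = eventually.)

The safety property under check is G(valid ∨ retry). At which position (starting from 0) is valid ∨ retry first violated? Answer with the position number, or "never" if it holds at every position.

never

valid ∨ retry holds at every position 0..9, and those are all the positions the trace ever visits, so the invariant G(valid ∨ retry) is never violated.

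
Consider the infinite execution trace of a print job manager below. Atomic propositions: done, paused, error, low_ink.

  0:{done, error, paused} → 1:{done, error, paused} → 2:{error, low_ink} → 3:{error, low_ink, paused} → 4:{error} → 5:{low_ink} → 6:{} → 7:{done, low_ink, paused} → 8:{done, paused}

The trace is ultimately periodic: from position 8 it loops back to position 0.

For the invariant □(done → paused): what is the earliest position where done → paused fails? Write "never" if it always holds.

done → paused holds at every position 0..8, and those are all the positions the trace ever visits, so the invariant □(done → paused) is never violated.

never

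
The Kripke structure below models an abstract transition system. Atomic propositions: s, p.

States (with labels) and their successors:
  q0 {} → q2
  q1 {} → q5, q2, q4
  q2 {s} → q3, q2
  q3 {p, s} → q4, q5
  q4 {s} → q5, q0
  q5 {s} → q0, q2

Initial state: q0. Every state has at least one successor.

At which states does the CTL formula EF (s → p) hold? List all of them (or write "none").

States satisfying s → p: {q0, q1, q3}.
States satisfying EF (s → p): {q0, q1, q2, q3, q4, q5}.

{q0, q1, q2, q3, q4, q5}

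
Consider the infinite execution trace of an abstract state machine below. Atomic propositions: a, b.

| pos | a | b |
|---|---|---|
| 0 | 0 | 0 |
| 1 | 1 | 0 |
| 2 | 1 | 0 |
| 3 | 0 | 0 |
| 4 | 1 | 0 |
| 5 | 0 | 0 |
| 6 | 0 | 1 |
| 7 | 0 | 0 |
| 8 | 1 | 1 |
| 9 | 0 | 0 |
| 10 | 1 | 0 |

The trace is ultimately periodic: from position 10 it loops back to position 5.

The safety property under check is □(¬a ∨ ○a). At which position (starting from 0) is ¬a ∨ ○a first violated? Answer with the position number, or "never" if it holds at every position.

Check ¬a ∨ ○a at each position in order: 0 ✓, 1 ✓.
At position 2 the labels are {a} and the next position 3 has {}, so ¬a ∨ ○a is false there. This is the first violation.

2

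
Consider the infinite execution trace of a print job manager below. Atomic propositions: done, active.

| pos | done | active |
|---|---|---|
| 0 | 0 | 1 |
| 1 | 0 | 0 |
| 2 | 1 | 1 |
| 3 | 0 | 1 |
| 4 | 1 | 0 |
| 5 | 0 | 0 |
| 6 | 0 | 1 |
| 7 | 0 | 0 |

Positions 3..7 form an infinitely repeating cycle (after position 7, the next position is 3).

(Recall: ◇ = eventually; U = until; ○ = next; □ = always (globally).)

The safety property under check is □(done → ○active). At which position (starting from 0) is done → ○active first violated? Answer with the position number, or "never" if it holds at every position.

4

Check done → ○active at each position in order: 0 ✓, 1 ✓, 2 ✓, 3 ✓.
At position 4 the labels are {done} and the next position 5 has {}, so done → ○active is false there. This is the first violation.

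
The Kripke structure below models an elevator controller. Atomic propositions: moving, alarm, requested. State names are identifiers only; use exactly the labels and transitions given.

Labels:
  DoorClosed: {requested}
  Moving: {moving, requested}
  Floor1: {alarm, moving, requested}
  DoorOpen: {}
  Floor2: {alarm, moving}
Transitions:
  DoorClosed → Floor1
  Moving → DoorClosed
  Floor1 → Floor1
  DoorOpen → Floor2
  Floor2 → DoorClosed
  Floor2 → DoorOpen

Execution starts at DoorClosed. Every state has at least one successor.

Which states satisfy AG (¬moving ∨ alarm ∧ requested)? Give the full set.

States satisfying ¬moving ∨ alarm ∧ requested: {DoorClosed, Floor1, DoorOpen}.
States satisfying AG (¬moving ∨ alarm ∧ requested): {DoorClosed, Floor1}.

{DoorClosed, Floor1}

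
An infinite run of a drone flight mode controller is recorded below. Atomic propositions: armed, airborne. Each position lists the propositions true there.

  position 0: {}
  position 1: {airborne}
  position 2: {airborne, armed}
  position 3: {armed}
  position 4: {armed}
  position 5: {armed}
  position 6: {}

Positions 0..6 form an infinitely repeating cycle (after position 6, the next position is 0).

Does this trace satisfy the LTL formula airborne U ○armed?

Violated

Walking from position 0: at position 0, ○armed has not yet held and airborne fails, so airborne U ○armed is false.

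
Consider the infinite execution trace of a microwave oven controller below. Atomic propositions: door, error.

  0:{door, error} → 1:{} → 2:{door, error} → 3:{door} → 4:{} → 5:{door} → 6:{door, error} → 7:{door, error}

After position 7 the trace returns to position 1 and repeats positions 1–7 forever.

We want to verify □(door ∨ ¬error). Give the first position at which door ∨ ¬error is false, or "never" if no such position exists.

door ∨ ¬error holds at every position 0..7, and those are all the positions the trace ever visits, so the invariant □(door ∨ ¬error) is never violated.

never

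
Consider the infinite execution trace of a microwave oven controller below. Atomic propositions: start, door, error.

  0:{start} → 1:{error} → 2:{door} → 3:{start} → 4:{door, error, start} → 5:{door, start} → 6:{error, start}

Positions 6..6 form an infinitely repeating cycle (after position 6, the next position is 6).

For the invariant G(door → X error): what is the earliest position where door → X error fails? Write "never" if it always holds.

Check door → X error at each position in order: 0 ✓, 1 ✓.
At position 2 the labels are {door} and the next position 3 has {start}, so door → X error is false there. This is the first violation.

2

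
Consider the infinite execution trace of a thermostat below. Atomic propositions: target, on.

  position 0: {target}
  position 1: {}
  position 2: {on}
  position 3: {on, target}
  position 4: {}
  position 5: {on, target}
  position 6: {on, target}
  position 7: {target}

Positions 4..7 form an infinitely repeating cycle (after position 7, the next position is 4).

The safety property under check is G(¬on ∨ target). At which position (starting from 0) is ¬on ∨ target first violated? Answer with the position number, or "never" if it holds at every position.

2

Check ¬on ∨ target at each position in order: 0 ✓, 1 ✓.
At position 2 the labels are {on}, so ¬on ∨ target is false there. This is the first violation.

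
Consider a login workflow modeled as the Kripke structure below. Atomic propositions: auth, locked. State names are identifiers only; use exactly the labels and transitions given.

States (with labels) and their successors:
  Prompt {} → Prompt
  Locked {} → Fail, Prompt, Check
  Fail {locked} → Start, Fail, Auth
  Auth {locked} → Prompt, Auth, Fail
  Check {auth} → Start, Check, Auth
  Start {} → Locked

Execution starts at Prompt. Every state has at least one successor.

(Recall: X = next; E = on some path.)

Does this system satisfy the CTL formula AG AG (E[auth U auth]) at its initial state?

Does not hold

States satisfying AG (E[auth U auth]): ∅.
States satisfying AG AG (E[auth U auth]): ∅.
Prompt is reachable from Prompt and violates AG (E[auth U auth]), so AG fails at Prompt.
Prompt ∉ Sat(AG AG (E[auth U auth])).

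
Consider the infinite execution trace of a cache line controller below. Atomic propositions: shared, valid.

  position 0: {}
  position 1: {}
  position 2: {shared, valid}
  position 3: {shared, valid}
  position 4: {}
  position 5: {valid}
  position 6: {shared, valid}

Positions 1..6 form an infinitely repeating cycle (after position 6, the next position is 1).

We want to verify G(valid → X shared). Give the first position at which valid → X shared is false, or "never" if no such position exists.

Check valid → X shared at each position in order: 0 ✓, 1 ✓, 2 ✓.
At position 3 the labels are {shared, valid} and the next position 4 has {}, so valid → X shared is false there. This is the first violation.

3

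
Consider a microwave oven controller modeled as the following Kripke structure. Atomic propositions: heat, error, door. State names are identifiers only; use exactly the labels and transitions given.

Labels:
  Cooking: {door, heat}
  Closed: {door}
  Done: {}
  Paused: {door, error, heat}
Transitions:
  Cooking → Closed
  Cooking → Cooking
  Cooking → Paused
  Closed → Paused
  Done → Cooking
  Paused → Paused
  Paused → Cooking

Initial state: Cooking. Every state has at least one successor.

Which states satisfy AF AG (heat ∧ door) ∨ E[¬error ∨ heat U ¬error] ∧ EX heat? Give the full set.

{Cooking, Closed, Done, Paused}

States satisfying AG (heat ∧ door): ∅.
States satisfying AF AG (heat ∧ door): ∅.
States satisfying ¬error ∨ heat: {Cooking, Closed, Done, Paused}.
States satisfying ¬error: {Cooking, Closed, Done}.
States satisfying E[¬error ∨ heat U ¬error]: {Cooking, Closed, Done, Paused}.
States satisfying heat: {Cooking, Paused}.
States satisfying EX heat: {Cooking, Closed, Done, Paused}.
States satisfying E[¬error ∨ heat U ¬error] ∧ EX heat: {Cooking, Closed, Done, Paused}.
States satisfying AF AG (heat ∧ door) ∨ E[¬error ∨ heat U ¬error] ∧ EX heat: {Cooking, Closed, Done, Paused}.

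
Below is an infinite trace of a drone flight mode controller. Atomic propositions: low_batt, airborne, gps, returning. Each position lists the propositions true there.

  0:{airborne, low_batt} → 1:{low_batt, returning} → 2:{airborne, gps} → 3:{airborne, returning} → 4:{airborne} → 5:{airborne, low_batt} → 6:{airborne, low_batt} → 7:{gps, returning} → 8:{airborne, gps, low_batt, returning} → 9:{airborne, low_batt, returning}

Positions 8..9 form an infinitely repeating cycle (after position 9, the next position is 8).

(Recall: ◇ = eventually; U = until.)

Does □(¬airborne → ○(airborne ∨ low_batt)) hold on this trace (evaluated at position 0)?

Holds

¬airborne → ○(airborne ∨ low_batt) holds at every position 0..9, and those are all positions ever visited, so □(¬airborne → ○(airborne ∨ low_batt)) holds.
Positions where ¬airborne holds: 1, 7.
Check ○(airborne ∨ low_batt) at each: 1→ok, 7→ok.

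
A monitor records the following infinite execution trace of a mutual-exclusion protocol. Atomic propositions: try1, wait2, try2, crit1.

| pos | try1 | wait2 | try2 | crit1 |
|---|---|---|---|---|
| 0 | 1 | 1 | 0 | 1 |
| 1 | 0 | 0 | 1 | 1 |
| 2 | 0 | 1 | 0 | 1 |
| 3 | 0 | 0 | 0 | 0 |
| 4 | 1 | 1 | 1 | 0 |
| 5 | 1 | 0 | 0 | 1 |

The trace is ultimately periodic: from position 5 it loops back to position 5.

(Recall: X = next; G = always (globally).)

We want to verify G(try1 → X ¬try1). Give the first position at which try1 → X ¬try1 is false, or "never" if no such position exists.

4

Check try1 → X ¬try1 at each position in order: 0 ✓, 1 ✓, 2 ✓, 3 ✓.
At position 4 the labels are {try1, try2, wait2} and the next position 5 has {crit1, try1}, so try1 → X ¬try1 is false there. This is the first violation.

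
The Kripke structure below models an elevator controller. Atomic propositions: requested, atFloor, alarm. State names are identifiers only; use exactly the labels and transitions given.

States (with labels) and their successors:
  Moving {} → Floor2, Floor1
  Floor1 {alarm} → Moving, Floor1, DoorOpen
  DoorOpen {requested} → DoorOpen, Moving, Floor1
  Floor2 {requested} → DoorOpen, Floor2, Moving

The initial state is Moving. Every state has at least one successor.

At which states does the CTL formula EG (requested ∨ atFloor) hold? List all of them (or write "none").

{DoorOpen, Floor2}

States satisfying requested ∨ atFloor: {DoorOpen, Floor2}.
States satisfying EG (requested ∨ atFloor): {DoorOpen, Floor2}.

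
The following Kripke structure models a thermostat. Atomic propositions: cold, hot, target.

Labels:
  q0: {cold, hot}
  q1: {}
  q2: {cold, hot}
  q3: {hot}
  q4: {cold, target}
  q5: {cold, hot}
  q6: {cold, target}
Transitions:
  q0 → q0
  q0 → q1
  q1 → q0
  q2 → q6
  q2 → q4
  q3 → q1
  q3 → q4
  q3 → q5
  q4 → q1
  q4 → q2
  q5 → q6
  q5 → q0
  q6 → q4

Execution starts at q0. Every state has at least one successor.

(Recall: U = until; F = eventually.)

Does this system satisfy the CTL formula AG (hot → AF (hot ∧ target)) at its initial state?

No

States satisfying hot → AF (hot ∧ target): {q1, q4, q6}.
States satisfying AG (hot → AF (hot ∧ target)): ∅.
q0 is reachable from q0 and violates hot → AF (hot ∧ target), so AG fails at q0.
q0 ∉ Sat(AG (hot → AF (hot ∧ target))).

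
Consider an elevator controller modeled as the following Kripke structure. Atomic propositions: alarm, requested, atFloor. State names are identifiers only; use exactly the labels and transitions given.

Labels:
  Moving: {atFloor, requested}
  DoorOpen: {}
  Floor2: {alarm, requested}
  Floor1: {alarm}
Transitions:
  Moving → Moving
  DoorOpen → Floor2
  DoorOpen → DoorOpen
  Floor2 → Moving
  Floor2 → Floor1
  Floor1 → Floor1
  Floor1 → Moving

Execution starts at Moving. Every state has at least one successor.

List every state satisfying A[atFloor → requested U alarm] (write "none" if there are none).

{Floor2, Floor1}

States satisfying atFloor → requested: {Moving, DoorOpen, Floor2, Floor1}.
States satisfying alarm: {Floor2, Floor1}.
States satisfying A[atFloor → requested U alarm]: {Floor2, Floor1}.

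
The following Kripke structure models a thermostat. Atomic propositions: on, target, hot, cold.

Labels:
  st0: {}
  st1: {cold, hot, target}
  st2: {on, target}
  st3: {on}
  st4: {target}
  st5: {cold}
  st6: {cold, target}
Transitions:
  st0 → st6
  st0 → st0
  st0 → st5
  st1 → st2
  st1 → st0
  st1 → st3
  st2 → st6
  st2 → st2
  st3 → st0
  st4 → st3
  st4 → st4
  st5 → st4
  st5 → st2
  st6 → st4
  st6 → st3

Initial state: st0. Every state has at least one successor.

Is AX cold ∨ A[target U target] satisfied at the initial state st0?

States satisfying cold: {st1, st5, st6}.
States satisfying AX cold: ∅.
States satisfying target: {st1, st2, st4, st6}.
States satisfying A[target U target]: {st1, st2, st4, st6}.
States satisfying AX cold ∨ A[target U target]: {st1, st2, st4, st6}.
st0 ∉ Sat(AX cold ∨ A[target U target]).

Does not hold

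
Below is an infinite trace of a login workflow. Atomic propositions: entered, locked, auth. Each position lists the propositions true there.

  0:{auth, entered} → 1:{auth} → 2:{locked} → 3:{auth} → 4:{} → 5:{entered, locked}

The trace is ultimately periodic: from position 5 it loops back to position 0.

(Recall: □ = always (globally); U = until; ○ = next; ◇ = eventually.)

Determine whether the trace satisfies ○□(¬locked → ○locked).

Violated

The position after 0 is 1; □(¬locked → ○locked) is false there.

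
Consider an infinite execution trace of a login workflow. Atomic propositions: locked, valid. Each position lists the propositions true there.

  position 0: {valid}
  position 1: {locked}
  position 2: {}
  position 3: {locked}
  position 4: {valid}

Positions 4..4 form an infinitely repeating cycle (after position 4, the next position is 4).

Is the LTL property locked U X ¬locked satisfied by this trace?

Does not hold

Walking from position 0: at position 0, X ¬locked has not yet held and locked fails, so locked U X ¬locked is false.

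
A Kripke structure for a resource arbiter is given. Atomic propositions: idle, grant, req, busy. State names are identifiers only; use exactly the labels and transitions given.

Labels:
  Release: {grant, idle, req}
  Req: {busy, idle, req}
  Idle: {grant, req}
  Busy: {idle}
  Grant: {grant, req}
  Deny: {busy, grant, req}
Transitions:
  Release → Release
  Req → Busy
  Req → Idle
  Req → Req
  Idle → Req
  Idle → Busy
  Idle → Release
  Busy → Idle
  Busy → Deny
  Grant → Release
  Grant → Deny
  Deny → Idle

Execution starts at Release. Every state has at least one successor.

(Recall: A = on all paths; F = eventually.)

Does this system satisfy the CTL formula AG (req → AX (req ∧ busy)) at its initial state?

Does not hold

States satisfying req → AX (req ∧ busy): {Busy}.
States satisfying AG (req → AX (req ∧ busy)): ∅.
Release is reachable from Release and violates req → AX (req ∧ busy), so AG fails at Release.
Release ∉ Sat(AG (req → AX (req ∧ busy))).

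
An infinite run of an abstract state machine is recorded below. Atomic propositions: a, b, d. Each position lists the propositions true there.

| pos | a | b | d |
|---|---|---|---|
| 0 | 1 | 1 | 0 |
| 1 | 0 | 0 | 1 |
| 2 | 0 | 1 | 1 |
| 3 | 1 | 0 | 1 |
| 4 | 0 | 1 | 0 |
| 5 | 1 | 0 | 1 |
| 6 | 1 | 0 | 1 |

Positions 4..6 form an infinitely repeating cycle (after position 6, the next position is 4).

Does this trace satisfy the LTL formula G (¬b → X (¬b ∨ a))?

No

¬b → X (¬b ∨ a) must hold at every position from 0 onward. It fails at position 1, so G (¬b → X (¬b ∨ a)) is false.
Positions where ¬b holds: 1, 3, 5, 6.
Check X (¬b ∨ a) at each: 1→fails, 3→fails, 5→ok, 6→fails.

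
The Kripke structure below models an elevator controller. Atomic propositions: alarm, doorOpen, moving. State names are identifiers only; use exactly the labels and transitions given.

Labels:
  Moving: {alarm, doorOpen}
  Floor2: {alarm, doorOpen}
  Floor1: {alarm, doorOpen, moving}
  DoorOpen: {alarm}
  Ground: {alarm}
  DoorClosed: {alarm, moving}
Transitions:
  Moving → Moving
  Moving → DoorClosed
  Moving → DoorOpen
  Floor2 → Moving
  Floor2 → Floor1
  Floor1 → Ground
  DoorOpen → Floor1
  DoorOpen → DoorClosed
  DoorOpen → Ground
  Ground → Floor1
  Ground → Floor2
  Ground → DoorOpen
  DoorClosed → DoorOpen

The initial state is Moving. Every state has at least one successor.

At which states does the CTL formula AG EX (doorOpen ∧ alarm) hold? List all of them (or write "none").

States satisfying EX (doorOpen ∧ alarm): {Moving, Floor2, DoorOpen, Ground}.
States satisfying AG EX (doorOpen ∧ alarm): ∅.

none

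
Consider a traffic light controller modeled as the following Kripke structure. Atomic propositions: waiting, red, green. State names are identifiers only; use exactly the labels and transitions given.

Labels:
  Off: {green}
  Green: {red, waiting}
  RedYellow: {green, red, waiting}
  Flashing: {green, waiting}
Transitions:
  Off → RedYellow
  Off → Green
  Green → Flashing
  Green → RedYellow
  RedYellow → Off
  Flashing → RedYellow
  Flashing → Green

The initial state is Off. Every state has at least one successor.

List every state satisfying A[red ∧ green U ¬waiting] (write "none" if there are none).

States satisfying red ∧ green: {RedYellow}.
States satisfying ¬waiting: {Off}.
States satisfying A[red ∧ green U ¬waiting]: {Off, RedYellow}.

{Off, RedYellow}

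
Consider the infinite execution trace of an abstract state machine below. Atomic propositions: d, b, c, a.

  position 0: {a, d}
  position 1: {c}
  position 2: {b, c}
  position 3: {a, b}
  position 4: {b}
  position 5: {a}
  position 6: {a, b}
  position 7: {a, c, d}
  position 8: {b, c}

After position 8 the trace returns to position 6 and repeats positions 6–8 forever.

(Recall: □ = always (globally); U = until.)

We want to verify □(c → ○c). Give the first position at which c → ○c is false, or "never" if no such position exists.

2

Check c → ○c at each position in order: 0 ✓, 1 ✓.
At position 2 the labels are {b, c} and the next position 3 has {a, b}, so c → ○c is false there. This is the first violation.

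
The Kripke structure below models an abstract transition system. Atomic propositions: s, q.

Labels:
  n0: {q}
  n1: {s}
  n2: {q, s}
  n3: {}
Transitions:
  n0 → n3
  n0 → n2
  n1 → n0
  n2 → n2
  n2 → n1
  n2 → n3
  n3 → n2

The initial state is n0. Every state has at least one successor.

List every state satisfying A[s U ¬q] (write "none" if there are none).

States satisfying s: {n1, n2}.
States satisfying ¬q: {n1, n3}.
States satisfying A[s U ¬q]: {n1, n3}.

{n1, n3}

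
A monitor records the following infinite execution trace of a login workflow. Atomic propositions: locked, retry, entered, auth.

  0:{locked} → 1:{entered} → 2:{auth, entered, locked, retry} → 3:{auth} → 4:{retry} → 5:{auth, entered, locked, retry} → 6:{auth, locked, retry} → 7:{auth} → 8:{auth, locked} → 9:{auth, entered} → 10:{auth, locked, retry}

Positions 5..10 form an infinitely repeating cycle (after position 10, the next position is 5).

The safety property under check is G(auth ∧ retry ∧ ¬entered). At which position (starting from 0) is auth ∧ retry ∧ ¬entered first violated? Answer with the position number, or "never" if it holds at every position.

0

At position 0 the labels are {locked}, so auth ∧ retry ∧ ¬entered is false there. This is the first violation.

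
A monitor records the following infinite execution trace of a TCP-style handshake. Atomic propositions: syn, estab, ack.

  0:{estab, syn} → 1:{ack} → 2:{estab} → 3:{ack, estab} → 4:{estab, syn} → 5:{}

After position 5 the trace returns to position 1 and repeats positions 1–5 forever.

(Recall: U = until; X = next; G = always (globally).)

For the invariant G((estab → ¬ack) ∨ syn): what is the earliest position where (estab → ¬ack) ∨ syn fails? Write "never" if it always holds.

3

Check (estab → ¬ack) ∨ syn at each position in order: 0 ✓, 1 ✓, 2 ✓.
At position 3 the labels are {ack, estab}, so (estab → ¬ack) ∨ syn is false there. This is the first violation.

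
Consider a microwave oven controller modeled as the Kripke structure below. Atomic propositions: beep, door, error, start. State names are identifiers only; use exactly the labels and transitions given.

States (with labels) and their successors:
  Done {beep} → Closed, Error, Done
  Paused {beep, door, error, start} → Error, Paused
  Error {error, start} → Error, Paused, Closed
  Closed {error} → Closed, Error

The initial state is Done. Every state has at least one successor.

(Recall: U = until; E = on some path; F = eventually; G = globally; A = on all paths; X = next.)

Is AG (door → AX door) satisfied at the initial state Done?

States satisfying door → AX door: {Done, Error, Closed}.
States satisfying AG (door → AX door): ∅.
Paused is reachable from Done and violates door → AX door, so AG fails at Done.
Done ∉ Sat(AG (door → AX door)).

No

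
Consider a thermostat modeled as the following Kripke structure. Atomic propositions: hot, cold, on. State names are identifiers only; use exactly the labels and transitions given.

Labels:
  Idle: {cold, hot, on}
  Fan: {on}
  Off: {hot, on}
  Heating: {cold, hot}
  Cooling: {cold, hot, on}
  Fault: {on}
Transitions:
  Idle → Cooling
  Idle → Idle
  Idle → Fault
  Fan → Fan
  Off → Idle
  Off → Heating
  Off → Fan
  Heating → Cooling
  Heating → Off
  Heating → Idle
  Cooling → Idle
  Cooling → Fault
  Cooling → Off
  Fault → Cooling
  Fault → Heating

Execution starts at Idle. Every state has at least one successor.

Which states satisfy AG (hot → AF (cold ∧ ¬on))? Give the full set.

States satisfying hot → AF (cold ∧ ¬on): {Fan, Heating, Fault}.
States satisfying AG (hot → AF (cold ∧ ¬on)): {Fan}.

{Fan}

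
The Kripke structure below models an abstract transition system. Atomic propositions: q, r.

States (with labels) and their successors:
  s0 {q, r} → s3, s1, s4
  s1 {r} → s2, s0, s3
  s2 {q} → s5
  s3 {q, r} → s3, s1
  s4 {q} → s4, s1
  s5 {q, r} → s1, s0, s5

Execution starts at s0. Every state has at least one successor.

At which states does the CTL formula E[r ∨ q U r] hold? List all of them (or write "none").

States satisfying r ∨ q: {s0, s1, s2, s3, s4, s5}.
States satisfying r: {s0, s1, s3, s5}.
States satisfying E[r ∨ q U r]: {s0, s1, s2, s3, s4, s5}.

{s0, s1, s2, s3, s4, s5}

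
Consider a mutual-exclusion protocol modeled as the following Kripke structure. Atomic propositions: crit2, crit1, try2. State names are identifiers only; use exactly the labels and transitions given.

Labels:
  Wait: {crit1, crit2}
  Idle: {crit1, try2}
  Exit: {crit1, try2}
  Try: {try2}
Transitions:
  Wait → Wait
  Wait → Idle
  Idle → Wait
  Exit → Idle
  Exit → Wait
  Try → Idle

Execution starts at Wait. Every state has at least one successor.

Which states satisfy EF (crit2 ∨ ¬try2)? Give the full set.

{Wait, Idle, Exit, Try}

States satisfying crit2 ∨ ¬try2: {Wait}.
States satisfying EF (crit2 ∨ ¬try2): {Wait, Idle, Exit, Try}.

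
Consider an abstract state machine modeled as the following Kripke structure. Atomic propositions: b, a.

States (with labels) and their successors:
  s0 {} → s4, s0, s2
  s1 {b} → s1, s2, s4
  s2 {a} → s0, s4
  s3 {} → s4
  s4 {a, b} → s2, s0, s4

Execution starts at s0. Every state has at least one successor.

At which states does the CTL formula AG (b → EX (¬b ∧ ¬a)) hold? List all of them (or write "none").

{s0, s2, s3, s4}

States satisfying b → EX (¬b ∧ ¬a): {s0, s2, s3, s4}.
States satisfying AG (b → EX (¬b ∧ ¬a)): {s0, s2, s3, s4}.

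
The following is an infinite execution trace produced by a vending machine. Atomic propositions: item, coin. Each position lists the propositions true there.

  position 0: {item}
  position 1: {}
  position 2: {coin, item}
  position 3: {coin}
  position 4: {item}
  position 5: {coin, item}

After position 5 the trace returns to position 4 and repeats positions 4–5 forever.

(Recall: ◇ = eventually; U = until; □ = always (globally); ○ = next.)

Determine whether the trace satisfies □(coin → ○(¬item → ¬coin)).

coin → ○(¬item → ¬coin) must hold at every position from 0 onward. It fails at position 2, so □(coin → ○(¬item → ¬coin)) is false.
Positions where coin holds: 2, 3, 5.
Check ○(¬item → ¬coin) at each: 2→fails, 3→ok, 5→ok.

No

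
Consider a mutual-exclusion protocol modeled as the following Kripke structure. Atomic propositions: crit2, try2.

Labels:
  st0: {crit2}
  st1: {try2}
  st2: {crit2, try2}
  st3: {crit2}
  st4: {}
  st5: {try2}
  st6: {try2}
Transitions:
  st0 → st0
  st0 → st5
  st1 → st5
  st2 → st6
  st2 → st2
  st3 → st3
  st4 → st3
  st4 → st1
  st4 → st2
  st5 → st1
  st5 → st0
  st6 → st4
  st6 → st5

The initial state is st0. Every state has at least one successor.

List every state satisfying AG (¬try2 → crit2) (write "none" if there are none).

{st0, st1, st3, st5}

States satisfying ¬try2 → crit2: {st0, st1, st2, st3, st5, st6}.
States satisfying AG (¬try2 → crit2): {st0, st1, st3, st5}.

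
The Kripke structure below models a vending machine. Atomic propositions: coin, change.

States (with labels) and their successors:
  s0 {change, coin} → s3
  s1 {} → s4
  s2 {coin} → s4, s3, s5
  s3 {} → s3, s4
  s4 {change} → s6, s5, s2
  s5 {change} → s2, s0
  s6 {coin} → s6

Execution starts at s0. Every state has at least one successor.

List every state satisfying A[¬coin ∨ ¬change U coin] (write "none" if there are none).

{s0, s1, s2, s4, s5, s6}

States satisfying ¬coin ∨ ¬change: {s1, s2, s3, s4, s5, s6}.
States satisfying coin: {s0, s2, s6}.
States satisfying A[¬coin ∨ ¬change U coin]: {s0, s1, s2, s4, s5, s6}.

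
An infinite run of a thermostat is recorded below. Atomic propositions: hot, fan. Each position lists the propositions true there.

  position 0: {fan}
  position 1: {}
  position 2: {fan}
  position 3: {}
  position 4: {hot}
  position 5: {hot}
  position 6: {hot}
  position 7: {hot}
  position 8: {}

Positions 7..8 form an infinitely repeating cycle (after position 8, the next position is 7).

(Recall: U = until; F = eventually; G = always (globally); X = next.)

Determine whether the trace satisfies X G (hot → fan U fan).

The position after 0 is 1; G (hot → fan U fan) is false there.

Violated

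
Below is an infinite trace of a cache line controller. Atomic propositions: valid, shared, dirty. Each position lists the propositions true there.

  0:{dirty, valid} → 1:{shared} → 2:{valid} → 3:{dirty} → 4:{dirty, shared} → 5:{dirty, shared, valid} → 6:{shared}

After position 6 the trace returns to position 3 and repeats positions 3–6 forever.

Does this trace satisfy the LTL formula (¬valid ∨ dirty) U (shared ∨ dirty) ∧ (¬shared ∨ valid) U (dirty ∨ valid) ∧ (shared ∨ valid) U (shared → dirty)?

Walking from position 0: shared → dirty first holds at position 0, and shared ∨ valid holds at every earlier position along the way, so (shared ∨ valid) U (shared → dirty) holds.
At position 0: (¬valid ∨ dirty) U (shared ∨ dirty) ∧ (¬shared ∨ valid) U (dirty ∨ valid) is true; (shared ∨ valid) U (shared → dirty) is true; so (¬valid ∨ dirty) U (shared ∨ dirty) ∧ (¬shared ∨ valid) U (dirty ∨ valid) ∧ (shared ∨ valid) U (shared → dirty) is true.

Satisfied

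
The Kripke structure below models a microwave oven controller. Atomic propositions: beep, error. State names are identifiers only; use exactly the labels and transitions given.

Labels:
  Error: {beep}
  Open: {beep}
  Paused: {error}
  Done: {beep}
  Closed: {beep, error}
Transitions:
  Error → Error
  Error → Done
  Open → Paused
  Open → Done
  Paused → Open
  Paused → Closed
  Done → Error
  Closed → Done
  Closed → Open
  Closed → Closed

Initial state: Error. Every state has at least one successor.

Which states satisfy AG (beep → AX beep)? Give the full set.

States satisfying beep → AX beep: {Error, Paused, Done, Closed}.
States satisfying AG (beep → AX beep): {Error, Done}.

{Error, Done}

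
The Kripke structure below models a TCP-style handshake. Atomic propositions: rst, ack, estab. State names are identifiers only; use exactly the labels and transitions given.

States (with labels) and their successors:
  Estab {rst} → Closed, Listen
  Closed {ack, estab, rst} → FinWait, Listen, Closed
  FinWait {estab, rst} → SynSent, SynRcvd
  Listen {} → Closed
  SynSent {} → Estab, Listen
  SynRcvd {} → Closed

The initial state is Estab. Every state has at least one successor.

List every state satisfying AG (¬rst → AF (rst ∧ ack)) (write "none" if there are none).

States satisfying ¬rst → AF (rst ∧ ack): {Estab, Closed, FinWait, Listen, SynSent, SynRcvd}.
States satisfying AG (¬rst → AF (rst ∧ ack)): {Estab, Closed, FinWait, Listen, SynSent, SynRcvd}.

{Estab, Closed, FinWait, Listen, SynSent, SynRcvd}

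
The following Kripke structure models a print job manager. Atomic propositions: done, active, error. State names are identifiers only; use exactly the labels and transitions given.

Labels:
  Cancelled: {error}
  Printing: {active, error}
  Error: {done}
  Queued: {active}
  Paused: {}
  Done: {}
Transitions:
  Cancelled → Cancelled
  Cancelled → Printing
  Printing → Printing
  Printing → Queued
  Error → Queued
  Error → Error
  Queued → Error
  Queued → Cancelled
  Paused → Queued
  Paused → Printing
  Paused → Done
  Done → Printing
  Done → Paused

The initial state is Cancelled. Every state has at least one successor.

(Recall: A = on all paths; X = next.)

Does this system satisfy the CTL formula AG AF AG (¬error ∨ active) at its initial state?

No

States satisfying AF AG (¬error ∨ active): ∅.
States satisfying AG AF AG (¬error ∨ active): ∅.
Cancelled is reachable from Cancelled and violates AF AG (¬error ∨ active), so AG fails at Cancelled.
Cancelled ∉ Sat(AG AF AG (¬error ∨ active)).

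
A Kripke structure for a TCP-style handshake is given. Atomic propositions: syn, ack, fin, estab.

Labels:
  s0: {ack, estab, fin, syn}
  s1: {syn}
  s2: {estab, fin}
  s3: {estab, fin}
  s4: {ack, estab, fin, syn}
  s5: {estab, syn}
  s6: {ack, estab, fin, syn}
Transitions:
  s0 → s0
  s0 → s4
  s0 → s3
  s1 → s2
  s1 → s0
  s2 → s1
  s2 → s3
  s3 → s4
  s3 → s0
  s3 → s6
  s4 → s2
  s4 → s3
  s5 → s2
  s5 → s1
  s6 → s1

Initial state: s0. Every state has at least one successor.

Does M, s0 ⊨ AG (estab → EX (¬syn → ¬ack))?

States satisfying estab → EX (¬syn → ¬ack): {s0, s1, s2, s3, s4, s5, s6}.
States satisfying AG (estab → EX (¬syn → ¬ack)): {s0, s1, s2, s3, s4, s5, s6}.
Every state reachable from s0 satisfies estab → EX (¬syn → ¬ack).
s0 ∈ Sat(AG (estab → EX (¬syn → ¬ack))).

Holds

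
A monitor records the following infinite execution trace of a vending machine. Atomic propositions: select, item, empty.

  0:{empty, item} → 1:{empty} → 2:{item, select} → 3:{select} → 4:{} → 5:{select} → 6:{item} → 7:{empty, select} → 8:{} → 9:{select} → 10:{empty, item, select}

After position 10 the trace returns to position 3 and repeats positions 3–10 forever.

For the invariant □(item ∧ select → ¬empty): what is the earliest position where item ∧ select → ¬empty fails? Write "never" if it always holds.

Check item ∧ select → ¬empty at each position in order: 0 ✓, 1 ✓, 2 ✓, 3 ✓, 4 ✓, 5 ✓, 6 ✓, 7 ✓, 8 ✓, 9 ✓.
At position 10 the labels are {empty, item, select}, so item ∧ select → ¬empty is false there. This is the first violation.

10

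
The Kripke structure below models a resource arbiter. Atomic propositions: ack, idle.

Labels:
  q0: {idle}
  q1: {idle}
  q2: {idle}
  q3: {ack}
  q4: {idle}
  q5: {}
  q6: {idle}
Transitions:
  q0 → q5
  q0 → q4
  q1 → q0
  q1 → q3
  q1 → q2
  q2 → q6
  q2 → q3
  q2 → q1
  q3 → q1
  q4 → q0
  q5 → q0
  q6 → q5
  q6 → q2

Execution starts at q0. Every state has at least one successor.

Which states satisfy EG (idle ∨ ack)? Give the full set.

{q0, q1, q2, q3, q4, q6}

States satisfying idle ∨ ack: {q0, q1, q2, q3, q4, q6}.
States satisfying EG (idle ∨ ack): {q0, q1, q2, q3, q4, q6}.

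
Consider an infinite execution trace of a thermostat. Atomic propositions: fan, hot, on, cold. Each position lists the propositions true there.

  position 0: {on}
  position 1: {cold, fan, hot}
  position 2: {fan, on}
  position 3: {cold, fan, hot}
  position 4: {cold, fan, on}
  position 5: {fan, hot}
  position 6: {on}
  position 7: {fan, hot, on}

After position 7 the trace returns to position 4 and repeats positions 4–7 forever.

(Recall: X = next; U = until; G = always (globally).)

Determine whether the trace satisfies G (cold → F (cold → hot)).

cold → F (cold → hot) holds at every position 0..7, and those are all positions ever visited, so G (cold → F (cold → hot)) holds.
Positions where cold holds: 1, 3, 4.
Check F (cold → hot) at each: 1→ok, 3→ok, 4→ok.

Yes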